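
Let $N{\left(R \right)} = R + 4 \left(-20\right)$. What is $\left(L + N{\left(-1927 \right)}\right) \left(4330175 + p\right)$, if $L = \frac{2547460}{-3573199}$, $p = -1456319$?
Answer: $- \frac{20616921819591168}{3573199} \approx -5.7699 \cdot 10^{9}$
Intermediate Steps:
$N{\left(R \right)} = -80 + R$ ($N{\left(R \right)} = R - 80 = -80 + R$)
$L = - \frac{2547460}{3573199}$ ($L = 2547460 \left(- \frac{1}{3573199}\right) = - \frac{2547460}{3573199} \approx -0.71294$)
$\left(L + N{\left(-1927 \right)}\right) \left(4330175 + p\right) = \left(- \frac{2547460}{3573199} - 2007\right) \left(4330175 - 1456319\right) = \left(- \frac{2547460}{3573199} - 2007\right) 2873856 = \left(- \frac{7173957853}{3573199}\right) 2873856 = - \frac{20616921819591168}{3573199}$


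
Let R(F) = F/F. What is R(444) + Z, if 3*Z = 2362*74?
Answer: 174791/3 ≈ 58264.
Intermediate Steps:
R(F) = 1
Z = 174788/3 (Z = (2362*74)/3 = (⅓)*174788 = 174788/3 ≈ 58263.)
R(444) + Z = 1 + 174788/3 = 174791/3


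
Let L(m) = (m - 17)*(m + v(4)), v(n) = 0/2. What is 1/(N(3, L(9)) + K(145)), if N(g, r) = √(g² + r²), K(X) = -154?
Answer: -154/18523 - 3*√577/18523 ≈ -0.012204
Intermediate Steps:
v(n) = 0 (v(n) = 0*(½) = 0)
L(m) = m*(-17 + m) (L(m) = (m - 17)*(m + 0) = (-17 + m)*m = m*(-17 + m))
1/(N(3, L(9)) + K(145)) = 1/(√(3² + (9*(-17 + 9))²) - 154) = 1/(√(9 + (9*(-8))²) - 154) = 1/(√(9 + (-72)²) - 154) = 1/(√(9 + 5184) - 154) = 1/(√5193 - 154) = 1/(3*√577 - 154) = 1/(-154 + 3*√577)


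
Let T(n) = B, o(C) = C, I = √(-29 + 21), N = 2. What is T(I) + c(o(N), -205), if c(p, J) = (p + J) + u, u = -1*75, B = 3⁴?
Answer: -197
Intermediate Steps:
I = 2*I*√2 (I = √(-8) = 2*I*√2 ≈ 2.8284*I)
B = 81
T(n) = 81
u = -75
c(p, J) = -75 + J + p (c(p, J) = (p + J) - 75 = (J + p) - 75 = -75 + J + p)
T(I) + c(o(N), -205) = 81 + (-75 - 205 + 2) = 81 - 278 = -197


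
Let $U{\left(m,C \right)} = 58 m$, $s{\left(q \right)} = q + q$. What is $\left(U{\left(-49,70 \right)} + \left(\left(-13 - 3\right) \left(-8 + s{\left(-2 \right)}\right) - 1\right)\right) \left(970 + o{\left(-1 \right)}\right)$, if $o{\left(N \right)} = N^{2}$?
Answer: $-2574121$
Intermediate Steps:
$s{\left(q \right)} = 2 q$
$\left(U{\left(-49,70 \right)} + \left(\left(-13 - 3\right) \left(-8 + s{\left(-2 \right)}\right) - 1\right)\right) \left(970 + o{\left(-1 \right)}\right) = \left(58 \left(-49\right) - \left(1 - \left(-13 - 3\right) \left(-8 + 2 \left(-2\right)\right)\right)\right) \left(970 + \left(-1\right)^{2}\right) = \left(-2842 - \left(1 + 16 \left(-8 - 4\right)\right)\right) \left(970 + 1\right) = \left(-2842 - -191\right) 971 = \left(-2842 + \left(192 - 1\right)\right) 971 = \left(-2842 + 191\right) 971 = \left(-2651\right) 971 = -2574121$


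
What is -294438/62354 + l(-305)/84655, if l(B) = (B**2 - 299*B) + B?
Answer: -1345781298/527857787 ≈ -2.5495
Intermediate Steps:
l(B) = B**2 - 298*B
-294438/62354 + l(-305)/84655 = -294438/62354 - 305*(-298 - 305)/84655 = -294438*1/62354 - 305*(-603)*(1/84655) = -147219/31177 + 183915*(1/84655) = -147219/31177 + 36783/16931 = -1345781298/527857787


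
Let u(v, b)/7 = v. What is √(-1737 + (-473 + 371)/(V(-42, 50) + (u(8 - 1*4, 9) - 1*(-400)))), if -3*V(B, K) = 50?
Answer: 3*I*√73483466/617 ≈ 41.68*I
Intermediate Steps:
V(B, K) = -50/3 (V(B, K) = -⅓*50 = -50/3)
u(v, b) = 7*v
√(-1737 + (-473 + 371)/(V(-42, 50) + (u(8 - 1*4, 9) - 1*(-400)))) = √(-1737 + (-473 + 371)/(-50/3 + (7*(8 - 1*4) - 1*(-400)))) = √(-1737 - 102/(-50/3 + (7*(8 - 4) + 400))) = √(-1737 - 102/(-50/3 + (7*4 + 400))) = √(-1737 - 102/(-50/3 + (28 + 400))) = √(-1737 - 102/(-50/3 + 428)) = √(-1737 - 102/1234/3) = √(-1737 - 102*3/1234) = √(-1737 - 153/617) = √(-1071882/617) = 3*I*√73483466/617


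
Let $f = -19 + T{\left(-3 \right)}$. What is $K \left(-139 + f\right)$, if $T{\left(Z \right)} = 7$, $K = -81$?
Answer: $12231$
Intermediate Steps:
$f = -12$ ($f = -19 + 7 = -12$)
$K \left(-139 + f\right) = - 81 \left(-139 - 12\right) = \left(-81\right) \left(-151\right) = 12231$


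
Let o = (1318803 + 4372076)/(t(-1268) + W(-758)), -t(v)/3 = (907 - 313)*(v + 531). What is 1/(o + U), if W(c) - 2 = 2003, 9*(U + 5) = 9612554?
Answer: 11838051/12643759193462 ≈ 9.3628e-7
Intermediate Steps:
U = 9612509/9 (U = -5 + (⅑)*9612554 = -5 + 9612554/9 = 9612509/9 ≈ 1.0681e+6)
W(c) = 2005 (W(c) = 2 + 2003 = 2005)
t(v) = -946242 - 1782*v (t(v) = -3*(907 - 313)*(v + 531) = -1782*(531 + v) = -3*(315414 + 594*v) = -946242 - 1782*v)
o = 5690879/1315339 (o = (1318803 + 4372076)/((-946242 - 1782*(-1268)) + 2005) = 5690879/((-946242 + 2259576) + 2005) = 5690879/(1313334 + 2005) = 5690879/1315339 ≈ 4.3265)
1/(o + U) = 1/(5690879/1315339 + 9612509/9) = 1/(12643759193462/11838051) = 11838051/12643759193462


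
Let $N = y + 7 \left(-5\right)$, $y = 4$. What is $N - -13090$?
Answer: $13059$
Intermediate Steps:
$N = -31$ ($N = 4 + 7 \left(-5\right) = 4 - 35 = -31$)
$N - -13090 = -31 - -13090 = -31 + 13090 = 13059$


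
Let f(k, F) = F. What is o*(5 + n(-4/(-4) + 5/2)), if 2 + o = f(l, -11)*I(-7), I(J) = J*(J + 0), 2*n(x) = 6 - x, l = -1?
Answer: -13525/4 ≈ -3381.3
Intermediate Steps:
n(x) = 3 - x/2 (n(x) = (6 - x)/2 = 3 - x/2)
I(J) = J² (I(J) = J*J = J²)
o = -541 (o = -2 - 11*(-7)² = -2 - 11*49 = -2 - 539 = -541)
o*(5 + n(-4/(-4) + 5/2)) = -541*(5 + (3 - (-4/(-4) + 5/2)/2)) = -541*(5 + (3 - (-4*(-¼) + 5*(½))/2)) = -541*(5 + (3 - (1 + 5/2)/2)) = -541*(5 + (3 - ½*7/2)) = -541*(5 + (3 - 7/4)) = -541*(5 + 5/4) = -541*25/4 = -13525/4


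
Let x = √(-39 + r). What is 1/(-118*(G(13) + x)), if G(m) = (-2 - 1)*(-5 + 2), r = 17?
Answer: I/(118*(√22 - 9*I)) ≈ -0.0007405 + 0.00038592*I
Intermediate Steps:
x = I*√22 (x = √(-39 + 17) = √(-22) = I*√22 ≈ 4.6904*I)
G(m) = 9 (G(m) = -3*(-3) = 9)
1/(-118*(G(13) + x)) = 1/(-118*(9 + I*√22)) = 1/(-1062 - 118*I*√22)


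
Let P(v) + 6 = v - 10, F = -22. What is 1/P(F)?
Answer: -1/38 ≈ -0.026316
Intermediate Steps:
P(v) = -16 + v (P(v) = -6 + (v - 10) = -6 + (-10 + v) = -16 + v)
1/P(F) = 1/(-16 - 22) = 1/(-38) = -1/38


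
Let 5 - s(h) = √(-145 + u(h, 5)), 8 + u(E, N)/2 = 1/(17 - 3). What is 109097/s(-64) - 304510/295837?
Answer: 1129226354105/384883937 + 109097*I*√7882/1301 ≈ 2933.9 + 7444.8*I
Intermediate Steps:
u(E, N) = -111/7 (u(E, N) = -16 + 2/(17 - 3) = -16 + 2/14 = -16 + 2*(1/14) = -16 + ⅐ = -111/7)
s(h) = 5 - I*√7882/7 (s(h) = 5 - √(-145 - 111/7) = 5 - √(-1126/7) = 5 - I*√7882/7)
109097/s(-64) - 304510/295837 = 109097/(5 - I*√7882/7) - 304510/295837 = -304510/295837 + 109097/(5 - I*√7882/7)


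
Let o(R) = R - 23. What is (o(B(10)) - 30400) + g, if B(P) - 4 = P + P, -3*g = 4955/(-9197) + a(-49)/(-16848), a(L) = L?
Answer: -14130988422845/464853168 ≈ -30399.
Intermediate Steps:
g = 83031187/464853168 (g = -(4955/(-9197) - 49/(-16848))/3 = -(4955*(-1/9197) - 49*(-1/16848))/3 = -(-4955/9197 + 49/16848)/3 = -⅓*(-83031187/154951056) = 83031187/464853168 ≈ 0.17862)
B(P) = 4 + 2*P (B(P) = 4 + (P + P) = 4 + 2*P)
o(R) = -23 + R
(o(B(10)) - 30400) + g = ((-23 + (4 + 2*10)) - 30400) + 83031187/464853168 = ((-23 + (4 + 20)) - 30400) + 83031187/464853168 = ((-23 + 24) - 30400) + 83031187/464853168 = (1 - 30400) + 83031187/464853168 = -30399 + 83031187/464853168 = -14130988422845/464853168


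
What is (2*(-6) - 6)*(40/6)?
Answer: -120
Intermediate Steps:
(2*(-6) - 6)*(40/6) = (-12 - 6)*(40*(⅙)) = -18*20/3 = -120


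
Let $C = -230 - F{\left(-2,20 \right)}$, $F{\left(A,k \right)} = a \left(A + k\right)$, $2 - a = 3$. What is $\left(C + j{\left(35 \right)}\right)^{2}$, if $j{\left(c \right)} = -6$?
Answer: $47524$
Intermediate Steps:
$a = -1$ ($a = 2 - 3 = -1$)
$F{\left(A,k \right)} = - A - k$ ($F{\left(A,k \right)} = - (A + k) = - A - k$)
$C = -212$ ($C = -230 - \left(\left(-1\right) \left(-2\right) - 20\right) = -230 - \left(2 - 20\right) = -230 - -18 = -230 + 18 = -212$)
$\left(C + j{\left(35 \right)}\right)^{2} = \left(-212 - 6\right)^{2} = \left(-218\right)^{2} = 47524$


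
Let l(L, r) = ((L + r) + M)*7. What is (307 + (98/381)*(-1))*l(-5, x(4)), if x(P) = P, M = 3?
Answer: 1636166/381 ≈ 4294.4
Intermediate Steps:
l(L, r) = 21 + 7*L + 7*r (l(L, r) = ((L + r) + 3)*7 = (3 + L + r)*7 = 21 + 7*L + 7*r)
(307 + (98/381)*(-1))*l(-5, x(4)) = (307 + (98/381)*(-1))*(21 + 7*(-5) + 7*4) = (307 + (98*(1/381))*(-1))*(21 - 35 + 28) = (307 + (98/381)*(-1))*14 = (307 - 98/381)*14 = (116869/381)*14 = 1636166/381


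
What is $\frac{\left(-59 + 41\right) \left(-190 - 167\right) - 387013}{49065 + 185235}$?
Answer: $- \frac{380587}{234300} \approx -1.6244$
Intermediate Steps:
$\frac{\left(-59 + 41\right) \left(-190 - 167\right) - 387013}{49065 + 185235} = \frac{\left(-18\right) \left(-357\right) - 387013}{234300} = \left(6426 - 387013\right) \frac{1}{234300} = \left(-380587\right) \frac{1}{234300} = - \frac{380587}{234300}$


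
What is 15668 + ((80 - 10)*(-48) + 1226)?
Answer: 13534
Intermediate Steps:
15668 + ((80 - 10)*(-48) + 1226) = 15668 + (70*(-48) + 1226) = 15668 + (-3360 + 1226) = 15668 - 2134 = 13534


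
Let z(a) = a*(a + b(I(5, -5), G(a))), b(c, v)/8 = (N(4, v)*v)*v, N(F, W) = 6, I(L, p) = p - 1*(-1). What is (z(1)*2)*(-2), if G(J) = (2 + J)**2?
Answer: -15556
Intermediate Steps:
I(L, p) = 1 + p (I(L, p) = p + 1 = 1 + p)
b(c, v) = 48*v**2 (b(c, v) = 8*((6*v)*v) = 8*(6*v**2) = 48*v**2)
z(a) = a*(a + 48*(2 + a)**4) (z(a) = a*(a + 48*((2 + a)**2)**2) = a*(a + 48*(2 + a)**4))
(z(1)*2)*(-2) = ((1*(1 + 48*(2 + 1)**4))*2)*(-2) = ((1*(1 + 48*3**4))*2)*(-2) = ((1*(1 + 48*81))*2)*(-2) = ((1*(1 + 3888))*2)*(-2) = ((1*3889)*2)*(-2) = (3889*2)*(-2) = 7778*(-2) = -15556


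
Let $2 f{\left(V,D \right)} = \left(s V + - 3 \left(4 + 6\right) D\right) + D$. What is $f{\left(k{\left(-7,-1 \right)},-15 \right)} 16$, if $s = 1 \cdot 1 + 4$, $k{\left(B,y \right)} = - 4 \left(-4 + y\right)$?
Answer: $4280$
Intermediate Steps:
$k{\left(B,y \right)} = 16 - 4 y$
$s = 5$ ($s = 1 + 4 = 5$)
$f{\left(V,D \right)} = - \frac{29 D}{2} + \frac{5 V}{2}$ ($f{\left(V,D \right)} = \frac{\left(5 V + - 3 \left(4 + 6\right) D\right) + D}{2} = \frac{\left(5 V + \left(-3\right) 10 D\right) + D}{2} = \frac{\left(5 V - 30 D\right) + D}{2} = \frac{\left(- 30 D + 5 V\right) + D}{2} = \frac{- 29 D + 5 V}{2} = - \frac{29 D}{2} + \frac{5 V}{2}$)
$f{\left(k{\left(-7,-1 \right)},-15 \right)} 16 = \left(\left(- \frac{29}{2}\right) \left(-15\right) + \frac{5 \left(16 - -4\right)}{2}\right) 16 = \left(\frac{435}{2} + \frac{5 \left(16 + 4\right)}{2}\right) 16 = \left(\frac{435}{2} + \frac{5}{2} \cdot 20\right) 16 = \left(\frac{435}{2} + 50\right) 16 = \frac{535}{2} \cdot 16 = 4280$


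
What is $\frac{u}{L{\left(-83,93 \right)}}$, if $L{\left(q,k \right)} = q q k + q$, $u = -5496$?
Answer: $- \frac{2748}{320297} \approx -0.0085795$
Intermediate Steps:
$L{\left(q,k \right)} = q + k q^{2}$ ($L{\left(q,k \right)} = q^{2} k + q = k q^{2} + q = q + k q^{2}$)
$\frac{u}{L{\left(-83,93 \right)}} = - \frac{5496}{\left(-83\right) \left(1 + 93 \left(-83\right)\right)} = - \frac{5496}{\left(-83\right) \left(1 - 7719\right)} = - \frac{5496}{\left(-83\right) \left(-7718\right)} = - \frac{5496}{640594} = \left(-5496\right) \frac{1}{640594} = - \frac{2748}{320297}$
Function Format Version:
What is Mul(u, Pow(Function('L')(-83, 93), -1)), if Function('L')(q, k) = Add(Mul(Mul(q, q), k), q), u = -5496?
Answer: Rational(-2748, 320297) ≈ -0.0085795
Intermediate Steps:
Function('L')(q, k) = Add(q, Mul(k, Pow(q, 2))) (Function('L')(q, k) = Add(Mul(Pow(q, 2), k), q) = Add(Mul(k, Pow(q, 2)), q) = Add(q, Mul(k, Pow(q, 2))))
Mul(u, Pow(Function('L')(-83, 93), -1)) = Mul(-5496, Pow(Mul(-83, Add(1, Mul(93, -83))), -1)) = Mul(-5496, Pow(Mul(-83, Add(1, -7719)), -1)) = Mul(-5496, Pow(Mul(-83, -7718), -1)) = Mul(-5496, Pow(640594, -1)) = Mul(-5496, Rational(1, 640594)) = Rational(-2748, 320297)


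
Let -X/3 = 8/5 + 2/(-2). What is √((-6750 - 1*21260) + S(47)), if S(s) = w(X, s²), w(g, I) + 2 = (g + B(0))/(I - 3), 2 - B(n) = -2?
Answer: 3*I*√378662778830/11030 ≈ 167.37*I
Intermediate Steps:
B(n) = 4 (B(n) = 2 - 1*(-2) = 2 + 2 = 4)
X = -9/5 (X = -3*(8/5 + 2/(-2)) = -3*(8*(⅕) + 2*(-½)) = -3*(8/5 - 1) = -3*⅗ = -9/5 ≈ -1.8000)
w(g, I) = -2 + (4 + g)/(-3 + I) (w(g, I) = -2 + (g + 4)/(I - 3) = -2 + (4 + g)/(-3 + I))
S(s) = (41/5 - 2*s²)/(-3 + s²) (S(s) = (10 - 9/5 - 2*s²)/(-3 + s²) = (41/5 - 2*s²)/(-3 + s²))
√((-6750 - 1*21260) + S(47)) = √((-6750 - 1*21260) + (41 - 10*47²)/(5*(-3 + 47²))) = √((-6750 - 21260) + (41 - 10*2209)/(5*(-3 + 2209))) = √(-28010 + (⅕)*(41 - 22090)/2206) = √(-28010 + (⅕)*(1/2206)*(-22049)) = √(-28010 - 22049/11030) = √(-308972349/11030) = 3*I*√378662778830/11030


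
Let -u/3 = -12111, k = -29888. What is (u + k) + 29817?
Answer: 36262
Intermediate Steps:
u = 36333 (u = -3*(-12111) = 36333)
(u + k) + 29817 = (36333 - 29888) + 29817 = 6445 + 29817 = 36262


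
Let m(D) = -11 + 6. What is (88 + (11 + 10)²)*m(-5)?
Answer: -2645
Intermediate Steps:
m(D) = -5
(88 + (11 + 10)²)*m(-5) = (88 + (11 + 10)²)*(-5) = (88 + 21²)*(-5) = (88 + 441)*(-5) = 529*(-5) = -2645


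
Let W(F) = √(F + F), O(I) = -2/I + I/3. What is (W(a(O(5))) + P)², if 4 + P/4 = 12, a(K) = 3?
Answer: (32 + √6)² ≈ 1186.8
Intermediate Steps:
O(I) = -2/I + I/3 (O(I) = -2/I + I*(⅓) = -2/I + I/3)
W(F) = √2*√F (W(F) = √(2*F) = √2*√F)
P = 32 (P = -16 + 4*12 = -16 + 48 = 32)
(W(a(O(5))) + P)² = (√2*√3 + 32)² = (√6 + 32)² = (32 + √6)²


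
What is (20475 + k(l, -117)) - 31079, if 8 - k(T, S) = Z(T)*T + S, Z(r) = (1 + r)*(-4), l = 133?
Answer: 60809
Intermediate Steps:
Z(r) = -4 - 4*r
k(T, S) = 8 - S - T*(-4 - 4*T) (k(T, S) = 8 - ((-4 - 4*T)*T + S) = 8 - (T*(-4 - 4*T) + S) = 8 - (S + T*(-4 - 4*T)) = 8 + (-S - T*(-4 - 4*T)) = 8 - S - T*(-4 - 4*T))
(20475 + k(l, -117)) - 31079 = (20475 + (8 - 1*(-117) + 4*133*(1 + 133))) - 31079 = (20475 + (8 + 117 + 4*133*134)) - 31079 = (20475 + (8 + 117 + 71288)) - 31079 = (20475 + 71413) - 31079 = 91888 - 31079 = 60809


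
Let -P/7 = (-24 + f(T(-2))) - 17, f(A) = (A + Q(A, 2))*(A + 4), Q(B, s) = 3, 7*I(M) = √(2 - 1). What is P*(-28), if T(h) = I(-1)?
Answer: -5484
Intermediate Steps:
I(M) = ⅐ (I(M) = √(2 - 1)/7 = √1/7 = (⅐)*1 = ⅐)
T(h) = ⅐
f(A) = (3 + A)*(4 + A) (f(A) = (A + 3)*(A + 4) = (3 + A)*(4 + A))
P = 1371/7 (P = -7*((-24 + (12 + (⅐)² + 7*(⅐))) - 17) = -7*((-24 + (12 + 1/49 + 1)) - 17) = -7*((-24 + 638/49) - 17) = -7*(-538/49 - 17) = -7*(-1371/49) = 1371/7 ≈ 195.86)
P*(-28) = (1371/7)*(-28) = -5484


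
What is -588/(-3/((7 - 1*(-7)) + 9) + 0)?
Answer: 4508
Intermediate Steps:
-588/(-3/((7 - 1*(-7)) + 9) + 0) = -588/(-3/((7 + 7) + 9) + 0) = -588/(-3/(14 + 9) + 0) = -588/(-3/23 + 0) = -588/(-3/23) = -588*(-23/3) = 4508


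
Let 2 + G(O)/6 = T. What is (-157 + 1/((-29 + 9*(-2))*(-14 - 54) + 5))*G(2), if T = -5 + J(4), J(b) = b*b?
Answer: -9046008/1067 ≈ -8478.0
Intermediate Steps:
J(b) = b²
T = 11 (T = -5 + 4² = -5 + 16 = 11)
G(O) = 54 (G(O) = -12 + 6*11 = -12 + 66 = 54)
(-157 + 1/((-29 + 9*(-2))*(-14 - 54) + 5))*G(2) = (-157 + 1/((-29 + 9*(-2))*(-14 - 54) + 5))*54 = (-157 + 1/((-29 - 18)*(-68) + 5))*54 = (-157 + 1/(-47*(-68) + 5))*54 = (-157 + 1/(3196 + 5))*54 = (-157 + 1/3201)*54 = -502556/3201*54 = -9046008/1067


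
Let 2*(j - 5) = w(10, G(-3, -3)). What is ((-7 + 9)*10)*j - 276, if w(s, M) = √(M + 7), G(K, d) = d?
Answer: -156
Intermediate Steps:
w(s, M) = √(7 + M)
j = 6 (j = 5 + √(7 - 3)/2 = 5 + √4/2 = 5 + (½)*2 = 5 + 1 = 6)
((-7 + 9)*10)*j - 276 = ((-7 + 9)*10)*6 - 276 = (2*10)*6 - 276 = 20*6 - 276 = 120 - 276 = -156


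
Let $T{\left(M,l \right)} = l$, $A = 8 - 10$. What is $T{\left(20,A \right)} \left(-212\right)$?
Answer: $424$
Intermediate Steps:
$A = -2$ ($A = 8 - 10 = -2$)
$T{\left(20,A \right)} \left(-212\right) = \left(-2\right) \left(-212\right) = 424$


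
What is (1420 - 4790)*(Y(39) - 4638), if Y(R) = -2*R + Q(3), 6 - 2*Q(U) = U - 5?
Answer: 15879440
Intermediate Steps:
Q(U) = 11/2 - U/2 (Q(U) = 3 - (U - 5)/2 = 3 - (-5 + U)/2 = 3 + (5/2 - U/2) = 11/2 - U/2)
Y(R) = 4 - 2*R (Y(R) = -2*R + (11/2 - ½*3) = -2*R + (11/2 - 3/2) = -2*R + 4 = 4 - 2*R)
(1420 - 4790)*(Y(39) - 4638) = (1420 - 4790)*((4 - 2*39) - 4638) = -3370*((4 - 78) - 4638) = -3370*(-74 - 4638) = -3370*(-4712) = 15879440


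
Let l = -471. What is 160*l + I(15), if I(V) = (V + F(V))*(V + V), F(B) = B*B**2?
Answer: 26340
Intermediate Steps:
F(B) = B**3
I(V) = 2*V*(V + V**3) (I(V) = (V + V**3)*(V + V) = (V + V**3)*(2*V) = 2*V*(V + V**3))
160*l + I(15) = 160*(-471) + 2*15**2*(1 + 15**2) = -75360 + 2*225*(1 + 225) = -75360 + 2*225*226 = -75360 + 101700 = 26340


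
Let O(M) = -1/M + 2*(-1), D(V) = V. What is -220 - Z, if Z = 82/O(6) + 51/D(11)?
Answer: -26711/143 ≈ -186.79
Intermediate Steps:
O(M) = -2 - 1/M (O(M) = -1/M - 2 = -2 - 1/M)
Z = -4749/143 (Z = 82/(-2 - 1/6) + 51/11 = 82/(-2 - 1*⅙) + 51*(1/11) = 82/(-2 - ⅙) + 51/11 = 82/(-13/6) + 51/11 = 82*(-6/13) + 51/11 = -492/13 + 51/11 = -4749/143 ≈ -33.210)
-220 - Z = -220 - 1*(-4749/143) = -220 + 4749/143 = -26711/143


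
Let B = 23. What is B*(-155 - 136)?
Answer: -6693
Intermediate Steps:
B*(-155 - 136) = 23*(-155 - 136) = 23*(-291) = -6693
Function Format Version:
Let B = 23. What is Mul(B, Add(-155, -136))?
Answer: -6693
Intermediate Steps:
Mul(B, Add(-155, -136)) = Mul(23, Add(-155, -136)) = Mul(23, -291) = -6693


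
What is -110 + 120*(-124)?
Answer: -14990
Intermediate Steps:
-110 + 120*(-124) = -110 - 14880 = -14990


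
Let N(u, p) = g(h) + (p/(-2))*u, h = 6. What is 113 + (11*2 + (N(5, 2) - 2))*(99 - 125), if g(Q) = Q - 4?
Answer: -329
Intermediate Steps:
g(Q) = -4 + Q
N(u, p) = 2 - p*u/2 (N(u, p) = (-4 + 6) + (p/(-2))*u = 2 + (p*(-½))*u = 2 + (-p/2)*u = 2 - p*u/2)
113 + (11*2 + (N(5, 2) - 2))*(99 - 125) = 113 + (11*2 + ((2 - ½*2*5) - 2))*(99 - 125) = 113 + (22 + ((2 - 5) - 2))*(-26) = 113 + (22 + (-3 - 2))*(-26) = 113 + (22 - 5)*(-26) = 113 + 17*(-26) = 113 - 442 = -329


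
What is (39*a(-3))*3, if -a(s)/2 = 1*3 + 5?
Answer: -1872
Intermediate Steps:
a(s) = -16 (a(s) = -2*(1*3 + 5) = -2*(3 + 5) = -2*8 = -16)
(39*a(-3))*3 = (39*(-16))*3 = -624*3 = -1872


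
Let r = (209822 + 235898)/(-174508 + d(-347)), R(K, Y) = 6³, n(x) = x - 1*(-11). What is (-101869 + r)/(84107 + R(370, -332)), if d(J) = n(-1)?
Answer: -8888191241/7357097427 ≈ -1.2081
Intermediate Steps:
n(x) = 11 + x (n(x) = x + 11 = 11 + x)
d(J) = 10 (d(J) = 11 - 1 = 10)
R(K, Y) = 216
r = -222860/87249 (r = (209822 + 235898)/(-174508 + 10) = 445720/(-174498) = 445720*(-1/174498) = -222860/87249 ≈ -2.5543)
(-101869 + r)/(84107 + R(370, -332)) = (-101869 - 222860/87249)/(84107 + 216) = -8888191241/87249/84323 = -8888191241/87249*1/84323 = -8888191241/7357097427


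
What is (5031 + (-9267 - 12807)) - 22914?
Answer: -39957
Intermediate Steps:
(5031 + (-9267 - 12807)) - 22914 = (5031 - 22074) - 22914 = -17043 - 22914 = -39957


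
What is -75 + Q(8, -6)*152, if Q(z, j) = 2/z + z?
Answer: 1179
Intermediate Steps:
Q(z, j) = z + 2/z
-75 + Q(8, -6)*152 = -75 + (8 + 2/8)*152 = -75 + (8 + 2*(⅛))*152 = -75 + (8 + ¼)*152 = -75 + (33/4)*152 = -75 + 1254 = 1179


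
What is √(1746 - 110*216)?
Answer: 3*I*√2446 ≈ 148.37*I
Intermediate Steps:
√(1746 - 110*216) = √(1746 - 23760) = √(-22014) = 3*I*√2446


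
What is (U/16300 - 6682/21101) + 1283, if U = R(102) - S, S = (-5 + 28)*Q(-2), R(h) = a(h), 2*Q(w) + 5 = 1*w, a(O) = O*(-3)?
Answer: 882338856049/687892600 ≈ 1282.7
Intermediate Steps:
a(O) = -3*O
Q(w) = -5/2 + w/2 (Q(w) = -5/2 + (1*w)/2 = -5/2 + w/2)
R(h) = -3*h
S = -161/2 (S = (-5 + 28)*(-5/2 + (½)*(-2)) = 23*(-5/2 - 1) = 23*(-7/2) = -161/2 ≈ -80.500)
U = -451/2 (U = -3*102 - 1*(-161/2) = -306 + 161/2 = -451/2 ≈ -225.50)
(U/16300 - 6682/21101) + 1283 = (-451/2/16300 - 6682/21101) + 1283 = (-451/2*1/16300 - 6682*1/21101) + 1283 = (-451/32600 - 6682/21101) + 1283 = -227349751/687892600 + 1283 = 882338856049/687892600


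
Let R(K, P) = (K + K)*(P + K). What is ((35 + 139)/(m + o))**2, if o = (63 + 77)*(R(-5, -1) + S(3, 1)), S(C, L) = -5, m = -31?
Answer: 30276/58813561 ≈ 0.00051478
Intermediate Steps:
R(K, P) = 2*K*(K + P) (R(K, P) = (2*K)*(K + P) = 2*K*(K + P))
o = 7700 (o = (63 + 77)*(2*(-5)*(-5 - 1) - 5) = 140*(2*(-5)*(-6) - 5) = 140*(60 - 5) = 140*55 = 7700)
((35 + 139)/(m + o))**2 = ((35 + 139)/(-31 + 7700))**2 = (174/7669)**2 = 30276/58813561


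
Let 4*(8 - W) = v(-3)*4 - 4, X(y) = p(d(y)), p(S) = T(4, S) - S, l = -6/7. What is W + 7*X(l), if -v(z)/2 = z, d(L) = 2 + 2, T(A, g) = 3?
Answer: -4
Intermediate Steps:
d(L) = 4
l = -6/7 (l = -6*⅐ = -6/7 ≈ -0.85714)
v(z) = -2*z
p(S) = 3 - S
X(y) = -1 (X(y) = 3 - 1*4 = 3 - 4 = -1)
W = 3 (W = 8 - (-2*(-3)*4 - 4)/4 = 8 - (6*4 - 4)/4 = 8 - (24 - 4)/4 = 8 - ¼*20 = 8 - 5 = 3)
W + 7*X(l) = 3 + 7*(-1) = 3 - 7 = -4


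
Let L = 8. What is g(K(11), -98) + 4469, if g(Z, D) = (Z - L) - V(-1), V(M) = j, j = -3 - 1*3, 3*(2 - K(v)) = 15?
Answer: 4464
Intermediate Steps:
K(v) = -3 (K(v) = 2 - ⅓*15 = 2 - 5 = -3)
j = -6 (j = -3 - 3 = -6)
V(M) = -6
g(Z, D) = -2 + Z (g(Z, D) = (Z - 1*8) - 1*(-6) = (Z - 8) + 6 = (-8 + Z) + 6 = -2 + Z)
g(K(11), -98) + 4469 = (-2 - 3) + 4469 = -5 + 4469 = 4464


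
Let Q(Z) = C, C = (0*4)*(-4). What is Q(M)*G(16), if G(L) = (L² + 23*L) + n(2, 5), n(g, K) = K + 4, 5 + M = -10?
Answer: 0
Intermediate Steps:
M = -15 (M = -5 - 10 = -15)
C = 0 (C = 0*(-4) = 0)
Q(Z) = 0
n(g, K) = 4 + K
G(L) = 9 + L² + 23*L (G(L) = (L² + 23*L) + (4 + 5) = (L² + 23*L) + 9 = 9 + L² + 23*L)
Q(M)*G(16) = 0*(9 + 16² + 23*16) = 0*(9 + 256 + 368) = 0*633 = 0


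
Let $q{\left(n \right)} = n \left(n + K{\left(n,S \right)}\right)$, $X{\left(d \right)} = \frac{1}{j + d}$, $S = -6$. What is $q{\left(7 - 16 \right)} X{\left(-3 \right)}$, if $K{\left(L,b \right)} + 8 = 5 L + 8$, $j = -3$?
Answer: $-81$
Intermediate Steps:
$X{\left(d \right)} = \frac{1}{-3 + d}$
$K{\left(L,b \right)} = 5 L$ ($K{\left(L,b \right)} = -8 + \left(5 L + 8\right) = -8 + \left(8 + 5 L\right) = 5 L$)
$q{\left(n \right)} = 6 n^{2}$ ($q{\left(n \right)} = n \left(n + 5 n\right) = n 6 n = 6 n^{2}$)
$q{\left(7 - 16 \right)} X{\left(-3 \right)} = \frac{6 \left(7 - 16\right)^{2}}{-3 - 3} = \frac{6 \left(-9\right)^{2}}{-6} = 6 \cdot 81 \left(- \frac{1}{6}\right) = 486 \left(- \frac{1}{6}\right) = -81$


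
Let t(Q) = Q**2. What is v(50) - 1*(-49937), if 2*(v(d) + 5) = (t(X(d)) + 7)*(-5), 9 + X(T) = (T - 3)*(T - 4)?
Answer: -11538608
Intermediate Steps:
X(T) = -9 + (-4 + T)*(-3 + T) (X(T) = -9 + (T - 3)*(T - 4) = -9 + (-3 + T)*(-4 + T) = -9 + (-4 + T)*(-3 + T))
v(d) = -45/2 - 5*(3 + d**2 - 7*d)**2/2 (v(d) = -5 + (((3 + d**2 - 7*d)**2 + 7)*(-5))/2 = -5 + ((7 + (3 + d**2 - 7*d)**2)*(-5))/2 = -5 + (-35 - 5*(3 + d**2 - 7*d)**2)/2 = -5 + (-35/2 - 5*(3 + d**2 - 7*d)**2/2) = -45/2 - 5*(3 + d**2 - 7*d)**2/2)
v(50) - 1*(-49937) = (-45/2 - 5*(3 + 50**2 - 7*50)**2/2) - 1*(-49937) = (-45/2 - 5*(3 + 2500 - 350)**2/2) + 49937 = (-45/2 - 5/2*2153**2) + 49937 = (-45/2 - 5/2*4635409) + 49937 = (-45/2 - 23177045/2) + 49937 = -11588545 + 49937 = -11538608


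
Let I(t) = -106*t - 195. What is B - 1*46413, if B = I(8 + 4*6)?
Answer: -50000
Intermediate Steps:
I(t) = -195 - 106*t
B = -3587 (B = -195 - 106*(8 + 4*6) = -195 - 106*(8 + 24) = -195 - 106*32 = -195 - 3392 = -3587)
B - 1*46413 = -3587 - 1*46413 = -3587 - 46413 = -50000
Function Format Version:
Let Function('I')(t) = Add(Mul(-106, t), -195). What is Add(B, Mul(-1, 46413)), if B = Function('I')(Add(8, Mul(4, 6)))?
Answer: -50000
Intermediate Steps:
Function('I')(t) = Add(-195, Mul(-106, t))
B = -3587 (B = Add(-195, Mul(-106, Add(8, Mul(4, 6)))) = Add(-195, Mul(-106, Add(8, 24))) = Add(-195, Mul(-106, 32)) = Add(-195, -3392) = -3587)
Add(B, Mul(-1, 46413)) = Add(-3587, Mul(-1, 46413)) = Add(-3587, -46413) = -50000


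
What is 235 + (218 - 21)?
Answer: 432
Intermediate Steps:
235 + (218 - 21) = 235 + 197 = 432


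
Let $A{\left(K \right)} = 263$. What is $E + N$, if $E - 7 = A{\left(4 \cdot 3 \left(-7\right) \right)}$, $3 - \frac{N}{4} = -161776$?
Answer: $647386$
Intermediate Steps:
$N = 647116$ ($N = 12 - -647104 = 12 + 647104 = 647116$)
$E = 270$ ($E = 7 + 263 = 270$)
$E + N = 270 + 647116 = 647386$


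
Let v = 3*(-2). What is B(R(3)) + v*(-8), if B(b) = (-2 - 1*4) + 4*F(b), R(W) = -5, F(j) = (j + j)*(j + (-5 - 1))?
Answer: 482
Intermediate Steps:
F(j) = 2*j*(-6 + j) (F(j) = (2*j)*(j - 6) = (2*j)*(-6 + j) = 2*j*(-6 + j))
B(b) = -6 + 8*b*(-6 + b) (B(b) = (-2 - 1*4) + 4*(2*b*(-6 + b)) = (-2 - 4) + 8*b*(-6 + b) = -6 + 8*b*(-6 + b))
v = -6
B(R(3)) + v*(-8) = (-6 + 8*(-5)*(-6 - 5)) - 6*(-8) = (-6 + 8*(-5)*(-11)) + 48 = (-6 + 440) + 48 = 434 + 48 = 482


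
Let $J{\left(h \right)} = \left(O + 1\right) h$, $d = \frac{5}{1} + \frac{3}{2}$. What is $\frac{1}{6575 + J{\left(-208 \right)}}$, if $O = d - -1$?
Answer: $\frac{1}{4807} \approx 0.00020803$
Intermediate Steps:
$d = \frac{13}{2}$ ($d = 5 \cdot 1 + 3 \cdot \frac{1}{2} = 5 + \frac{3}{2} = \frac{13}{2} \approx 6.5$)
$O = \frac{15}{2}$ ($O = \frac{13}{2} - -1 = \frac{13}{2} + 1 = \frac{15}{2} \approx 7.5$)
$J{\left(h \right)} = \frac{17 h}{2}$ ($J{\left(h \right)} = \left(\frac{15}{2} + 1\right) h = \frac{17 h}{2}$)
$\frac{1}{6575 + J{\left(-208 \right)}} = \frac{1}{6575 + \frac{17}{2} \left(-208\right)} = \frac{1}{6575 - 1768} = \frac{1}{4807}$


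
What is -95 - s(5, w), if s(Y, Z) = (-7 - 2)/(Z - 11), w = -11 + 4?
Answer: -191/2 ≈ -95.500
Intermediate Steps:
w = -7
s(Y, Z) = -9/(-11 + Z)
-95 - s(5, w) = -95 - (-9)/(-11 - 7) = -95 - (-9)/(-18) = -95 - (-9)*(-1)/18 = -95 - 1*½ = -95 - ½ = -191/2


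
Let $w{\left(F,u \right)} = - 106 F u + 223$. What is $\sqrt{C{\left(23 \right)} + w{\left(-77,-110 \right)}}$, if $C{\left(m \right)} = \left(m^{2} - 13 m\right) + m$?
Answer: $8 i \sqrt{14021} \approx 947.28 i$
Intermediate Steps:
$C{\left(m \right)} = m^{2} - 12 m$
$w{\left(F,u \right)} = 223 - 106 F u$ ($w{\left(F,u \right)} = - 106 F u + 223 = 223 - 106 F u$)
$\sqrt{C{\left(23 \right)} + w{\left(-77,-110 \right)}} = \sqrt{23 \left(-12 + 23\right) + \left(223 - \left(-8162\right) \left(-110\right)\right)} = \sqrt{23 \cdot 11 + \left(223 - 897820\right)} = \sqrt{253 - 897597} = \sqrt{-897344} = 8 i \sqrt{14021}$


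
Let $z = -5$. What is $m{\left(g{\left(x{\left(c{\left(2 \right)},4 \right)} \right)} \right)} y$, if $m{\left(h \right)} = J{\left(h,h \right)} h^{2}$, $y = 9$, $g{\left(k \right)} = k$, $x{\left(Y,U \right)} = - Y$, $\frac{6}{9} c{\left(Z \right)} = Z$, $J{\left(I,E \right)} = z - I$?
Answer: $-162$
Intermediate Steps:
$J{\left(I,E \right)} = -5 - I$
$c{\left(Z \right)} = \frac{3 Z}{2}$
$m{\left(h \right)} = h^{2} \left(-5 - h\right)$ ($m{\left(h \right)} = \left(-5 - h\right) h^{2} = h^{2} \left(-5 - h\right)$)
$m{\left(g{\left(x{\left(c{\left(2 \right)},4 \right)} \right)} \right)} y = \left(- \frac{3 \cdot 2}{2}\right)^{2} \left(-5 - - \frac{3 \cdot 2}{2}\right) 9 = \left(\left(-1\right) 3\right)^{2} \left(-5 - \left(-1\right) 3\right) 9 = \left(-3\right)^{2} \left(-5 - -3\right) 9 = 9 \left(-5 + 3\right) 9 = 9 \left(-2\right) 9 = \left(-18\right) 9 = -162$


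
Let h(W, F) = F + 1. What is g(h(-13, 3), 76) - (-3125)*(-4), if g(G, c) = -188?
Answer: -12688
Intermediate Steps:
h(W, F) = 1 + F
g(h(-13, 3), 76) - (-3125)*(-4) = -188 - (-3125)*(-4) = -188 - 1*12500 = -188 - 12500 = -12688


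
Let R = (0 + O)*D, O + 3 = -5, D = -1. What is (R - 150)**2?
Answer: 20164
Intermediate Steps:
O = -8 (O = -3 - 5 = -8)
R = 8 (R = (0 - 8)*(-1) = -8*(-1) = 8)
(R - 150)**2 = (8 - 150)**2 = (-142)**2 = 20164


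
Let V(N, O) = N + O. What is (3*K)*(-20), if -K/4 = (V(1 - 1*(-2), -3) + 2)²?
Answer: 960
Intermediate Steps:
K = -16 (K = -4*(((1 - 1*(-2)) - 3) + 2)² = -4*(((1 + 2) - 3) + 2)² = -4*((3 - 3) + 2)² = -4*(0 + 2)² = -4*2² = -4*4 = -16)
(3*K)*(-20) = (3*(-16))*(-20) = -48*(-20) = 960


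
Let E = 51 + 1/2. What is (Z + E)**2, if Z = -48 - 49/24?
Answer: 1225/576 ≈ 2.1267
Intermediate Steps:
E = 103/2 (E = 51 + 1/2 = 103/2 ≈ 51.500)
Z = -1201/24 (Z = -48 - 49/24 = -1201/24 ≈ -50.042)
(Z + E)**2 = (-1201/24 + 103/2)**2 = (35/24)**2 = 1225/576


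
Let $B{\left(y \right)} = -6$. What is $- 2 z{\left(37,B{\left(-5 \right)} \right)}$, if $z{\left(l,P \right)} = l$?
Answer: $-74$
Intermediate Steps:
$- 2 z{\left(37,B{\left(-5 \right)} \right)} = \left(-2\right) 37 = -74$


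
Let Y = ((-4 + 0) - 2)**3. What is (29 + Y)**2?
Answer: 34969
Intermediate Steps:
Y = -216 (Y = (-4 - 2)**3 = (-6)**3 = -216)
(29 + Y)**2 = (29 - 216)**2 = (-187)**2 = 34969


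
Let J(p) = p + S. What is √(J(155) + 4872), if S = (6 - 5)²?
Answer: 2*√1257 ≈ 70.908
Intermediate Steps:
S = 1 (S = 1² = 1)
J(p) = 1 + p (J(p) = p + 1 = 1 + p)
√(J(155) + 4872) = √((1 + 155) + 4872) = √(156 + 4872) = √5028 = 2*√1257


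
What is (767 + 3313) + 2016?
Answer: 6096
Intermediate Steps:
(767 + 3313) + 2016 = 4080 + 2016 = 6096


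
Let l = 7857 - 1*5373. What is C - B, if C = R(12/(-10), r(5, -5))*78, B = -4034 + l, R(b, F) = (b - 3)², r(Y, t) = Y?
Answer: 73148/25 ≈ 2925.9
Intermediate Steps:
l = 2484 (l = 7857 - 5373 = 2484)
R(b, F) = (-3 + b)²
B = -1550 (B = -4034 + 2484 = -1550)
C = 34398/25 (C = (-3 + 12/(-10))²*78 = (-3 + 12*(-⅒))²*78 = (-3 - 6/5)²*78 = (-21/5)²*78 = (441/25)*78 = 34398/25 ≈ 1375.9)
C - B = 34398/25 - 1*(-1550) = 34398/25 + 1550 = 73148/25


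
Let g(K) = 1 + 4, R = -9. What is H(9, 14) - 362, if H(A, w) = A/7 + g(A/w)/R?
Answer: -22760/63 ≈ -361.27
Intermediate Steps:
g(K) = 5
H(A, w) = -5/9 + A/7 (H(A, w) = A/7 + 5/(-9) = A*(⅐) + 5*(-⅑) = A/7 - 5/9 = -5/9 + A/7)
H(9, 14) - 362 = (-5/9 + (⅐)*9) - 362 = (-5/9 + 9/7) - 362 = 46/63 - 362 = -22760/63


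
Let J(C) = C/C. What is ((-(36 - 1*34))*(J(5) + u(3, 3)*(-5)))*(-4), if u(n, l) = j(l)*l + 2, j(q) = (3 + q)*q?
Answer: -2232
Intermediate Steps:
j(q) = q*(3 + q)
J(C) = 1
u(n, l) = 2 + l**2*(3 + l) (u(n, l) = (l*(3 + l))*l + 2 = l**2*(3 + l) + 2 = 2 + l**2*(3 + l))
((-(36 - 1*34))*(J(5) + u(3, 3)*(-5)))*(-4) = ((-(36 - 1*34))*(1 + (2 + 3**2*(3 + 3))*(-5)))*(-4) = ((-(36 - 34))*(1 + (2 + 9*6)*(-5)))*(-4) = ((-1*2)*(1 + (2 + 54)*(-5)))*(-4) = -2*(1 + 56*(-5))*(-4) = -2*(1 - 280)*(-4) = -2*(-279)*(-4) = 558*(-4) = -2232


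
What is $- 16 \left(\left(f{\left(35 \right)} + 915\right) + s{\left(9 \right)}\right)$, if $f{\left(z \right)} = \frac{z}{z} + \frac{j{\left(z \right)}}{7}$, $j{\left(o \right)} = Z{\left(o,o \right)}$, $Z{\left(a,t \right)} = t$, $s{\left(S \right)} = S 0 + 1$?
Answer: $-14752$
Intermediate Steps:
$s{\left(S \right)} = 1$ ($s{\left(S \right)} = 0 + 1 = 1$)
$j{\left(o \right)} = o$
$f{\left(z \right)} = 1 + \frac{z}{7}$ ($f{\left(z \right)} = \frac{z}{z} + \frac{z}{7} = 1 + z \frac{1}{7} = 1 + \frac{z}{7}$)
$- 16 \left(\left(f{\left(35 \right)} + 915\right) + s{\left(9 \right)}\right) = - 16 \left(\left(\left(1 + \frac{1}{7} \cdot 35\right) + 915\right) + 1\right) = - 16 \left(\left(\left(1 + 5\right) + 915\right) + 1\right) = - 16 \left(\left(6 + 915\right) + 1\right) = - 16 \left(921 + 1\right) = \left(-16\right) 922 = -14752$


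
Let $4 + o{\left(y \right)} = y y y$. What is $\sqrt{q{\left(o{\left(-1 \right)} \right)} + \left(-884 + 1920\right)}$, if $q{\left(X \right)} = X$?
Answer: $\sqrt{1031} \approx 32.109$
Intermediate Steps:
$o{\left(y \right)} = -4 + y^{3}$ ($o{\left(y \right)} = -4 + y y y = -4 + y^{2} y = -4 + y^{3}$)
$\sqrt{q{\left(o{\left(-1 \right)} \right)} + \left(-884 + 1920\right)} = \sqrt{\left(-4 + \left(-1\right)^{3}\right) + \left(-884 + 1920\right)} = \sqrt{\left(-4 - 1\right) + 1036} = \sqrt{-5 + 1036} = \sqrt{1031}$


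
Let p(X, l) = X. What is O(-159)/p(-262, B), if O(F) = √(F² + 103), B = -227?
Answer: -√6346/131 ≈ -0.60811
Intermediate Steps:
O(F) = √(103 + F²)
O(-159)/p(-262, B) = √(103 + (-159)²)/(-262) = √(103 + 25281)*(-1/262) = √25384*(-1/262) = (2*√6346)*(-1/262) = -√6346/131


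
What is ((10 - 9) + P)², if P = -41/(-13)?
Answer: 2916/169 ≈ 17.254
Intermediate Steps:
P = 41/13 (P = -41*(-1/13) = 41/13 ≈ 3.1538)
((10 - 9) + P)² = ((10 - 9) + 41/13)² = (1 + 41/13)² = (54/13)² = 2916/169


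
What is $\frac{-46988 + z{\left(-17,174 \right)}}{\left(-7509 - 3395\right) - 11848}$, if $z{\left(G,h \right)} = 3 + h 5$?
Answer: $\frac{46115}{22752} \approx 2.0269$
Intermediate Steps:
$z{\left(G,h \right)} = 3 + 5 h$
$\frac{-46988 + z{\left(-17,174 \right)}}{\left(-7509 - 3395\right) - 11848} = \frac{-46988 + \left(3 + 5 \cdot 174\right)}{\left(-7509 - 3395\right) - 11848} = \frac{-46988 + \left(3 + 870\right)}{\left(-7509 - 3395\right) - 11848} = \frac{-46988 + 873}{-10904 - 11848} = - \frac{46115}{-22752} = \left(-46115\right) \left(- \frac{1}{22752}\right) = \frac{46115}{22752}$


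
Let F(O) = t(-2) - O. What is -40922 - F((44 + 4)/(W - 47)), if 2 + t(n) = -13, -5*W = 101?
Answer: -286354/7 ≈ -40908.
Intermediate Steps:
W = -101/5 (W = -⅕*101 = -101/5 ≈ -20.200)
t(n) = -15 (t(n) = -2 - 13 = -15)
F(O) = -15 - O
-40922 - F((44 + 4)/(W - 47)) = -40922 - (-15 - (44 + 4)/(-101/5 - 47)) = -40922 - (-15 - 48/(-336/5)) = -40922 - (-15 - 48*(-5)/336) = -40922 - (-15 - 1*(-5/7)) = -40922 - (-15 + 5/7) = -40922 - 1*(-100/7) = -40922 + 100/7 = -286354/7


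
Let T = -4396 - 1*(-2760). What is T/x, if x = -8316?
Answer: 409/2079 ≈ 0.19673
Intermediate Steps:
T = -1636 (T = -4396 + 2760 = -1636)
T/x = -1636/(-8316) = -1636*(-1/8316) = 409/2079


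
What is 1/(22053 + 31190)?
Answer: 1/53243 ≈ 1.8782e-5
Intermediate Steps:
1/(22053 + 31190) = 1/53243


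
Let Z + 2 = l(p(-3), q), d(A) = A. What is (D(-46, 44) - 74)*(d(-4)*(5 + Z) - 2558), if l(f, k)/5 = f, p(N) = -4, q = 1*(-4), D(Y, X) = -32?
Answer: 263940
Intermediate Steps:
q = -4
l(f, k) = 5*f
Z = -22 (Z = -2 + 5*(-4) = -2 - 20 = -22)
(D(-46, 44) - 74)*(d(-4)*(5 + Z) - 2558) = (-32 - 74)*(-4*(5 - 22) - 2558) = -106*(-4*(-17) - 2558) = -106*(68 - 2558) = -106*(-2490) = 263940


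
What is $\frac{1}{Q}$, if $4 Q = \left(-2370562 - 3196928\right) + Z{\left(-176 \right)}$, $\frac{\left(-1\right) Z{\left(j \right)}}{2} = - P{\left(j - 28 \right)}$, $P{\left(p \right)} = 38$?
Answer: $- \frac{2}{2783707} \approx -7.1847 \cdot 10^{-7}$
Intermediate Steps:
$Z{\left(j \right)} = 76$ ($Z{\left(j \right)} = - 2 \left(\left(-1\right) 38\right) = \left(-2\right) \left(-38\right) = 76$)
$Q = - \frac{2783707}{2}$ ($Q = \frac{\left(-2370562 - 3196928\right) + 76}{4} = \frac{-5567490 + 76}{4} = \frac{1}{4} \left(-5567414\right) = - \frac{2783707}{2} \approx -1.3919 \cdot 10^{6}$)
$\frac{1}{Q} = \frac{1}{- \frac{2783707}{2}} = - \frac{2}{2783707}$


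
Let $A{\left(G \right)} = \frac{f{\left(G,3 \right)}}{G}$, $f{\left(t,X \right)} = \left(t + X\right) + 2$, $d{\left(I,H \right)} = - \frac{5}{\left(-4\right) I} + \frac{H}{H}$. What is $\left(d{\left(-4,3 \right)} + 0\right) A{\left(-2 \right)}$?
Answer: $- \frac{33}{32} \approx -1.0313$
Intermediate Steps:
$d{\left(I,H \right)} = 1 + \frac{5}{4 I}$ ($d{\left(I,H \right)} = - 5 \left(- \frac{1}{4 I}\right) + 1 = \frac{5}{4 I} + 1 = 1 + \frac{5}{4 I}$)
$f{\left(t,X \right)} = 2 + X + t$ ($f{\left(t,X \right)} = \left(X + t\right) + 2 = 2 + X + t$)
$A{\left(G \right)} = \frac{5 + G}{G}$ ($A{\left(G \right)} = \frac{2 + 3 + G}{G} = \frac{5 + G}{G}$)
$\left(d{\left(-4,3 \right)} + 0\right) A{\left(-2 \right)} = \left(\frac{\frac{5}{4} - 4}{-4} + 0\right) \frac{5 - 2}{-2} = \left(\left(- \frac{1}{4}\right) \left(- \frac{11}{4}\right) + 0\right) \left(\left(- \frac{1}{2}\right) 3\right) = \left(\frac{11}{16} + 0\right) \left(- \frac{3}{2}\right) = \frac{11}{16} \left(- \frac{3}{2}\right) = - \frac{33}{32}$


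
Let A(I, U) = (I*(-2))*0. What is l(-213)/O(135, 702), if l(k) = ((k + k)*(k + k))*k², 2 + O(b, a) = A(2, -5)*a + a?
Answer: 2058346161/175 ≈ 1.1762e+7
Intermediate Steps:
A(I, U) = 0 (A(I, U) = -2*I*0 = 0)
O(b, a) = -2 + a (O(b, a) = -2 + (0*a + a) = -2 + (0 + a) = -2 + a)
l(k) = 4*k⁴ (l(k) = ((2*k)*(2*k))*k² = (4*k²)*k² = 4*k⁴)
l(-213)/O(135, 702) = (4*(-213)⁴)/(-2 + 702) = (4*2058346161)/700 = 8233384644*(1/700) = 2058346161/175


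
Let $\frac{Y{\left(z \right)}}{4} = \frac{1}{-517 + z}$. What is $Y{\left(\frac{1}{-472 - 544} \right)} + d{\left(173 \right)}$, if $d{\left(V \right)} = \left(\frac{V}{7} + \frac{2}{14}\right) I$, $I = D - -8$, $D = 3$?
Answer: $\frac{20517226}{75039} \approx 273.42$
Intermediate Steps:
$I = 11$ ($I = 3 - -8 = 3 + 8 = 11$)
$d{\left(V \right)} = \frac{11}{7} + \frac{11 V}{7}$ ($d{\left(V \right)} = \left(\frac{V}{7} + \frac{2}{14}\right) 11 = \left(V \frac{1}{7} + 2 \cdot \frac{1}{14}\right) 11 = \left(\frac{V}{7} + \frac{1}{7}\right) 11 = \left(\frac{1}{7} + \frac{V}{7}\right) 11 = \frac{11}{7} + \frac{11 V}{7}$)
$Y{\left(z \right)} = \frac{4}{-517 + z}$
$Y{\left(\frac{1}{-472 - 544} \right)} + d{\left(173 \right)} = \frac{4}{-517 + \frac{1}{-472 - 544}} + \left(\frac{11}{7} + \frac{11}{7} \cdot 173\right) = \frac{4}{-517 + \frac{1}{-1016}} + \left(\frac{11}{7} + \frac{1903}{7}\right) = \frac{4}{-517 - \frac{1}{1016}} + \frac{1914}{7} = \frac{4}{- \frac{525273}{1016}} + \frac{1914}{7} = 4 \left(- \frac{1016}{525273}\right) + \frac{1914}{7} = - \frac{4064}{525273} + \frac{1914}{7} = \frac{20517226}{75039}$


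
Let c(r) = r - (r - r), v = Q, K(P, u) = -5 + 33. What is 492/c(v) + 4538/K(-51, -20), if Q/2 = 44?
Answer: 12910/77 ≈ 167.66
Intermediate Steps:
Q = 88 (Q = 2*44 = 88)
K(P, u) = 28
v = 88
c(r) = r (c(r) = r - 1*0 = r + 0 = r)
492/c(v) + 4538/K(-51, -20) = 492/88 + 4538/28 = 492*(1/88) + 4538*(1/28) = 123/22 + 2269/14 = 12910/77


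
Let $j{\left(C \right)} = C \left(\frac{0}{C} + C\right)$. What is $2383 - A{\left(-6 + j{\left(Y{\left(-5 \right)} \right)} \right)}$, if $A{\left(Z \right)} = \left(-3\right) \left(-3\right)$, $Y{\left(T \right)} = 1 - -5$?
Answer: $2374$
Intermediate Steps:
$Y{\left(T \right)} = 6$ ($Y{\left(T \right)} = 1 + 5 = 6$)
$j{\left(C \right)} = C^{2}$ ($j{\left(C \right)} = C \left(0 + C\right) = C C = C^{2}$)
$A{\left(Z \right)} = 9$
$2383 - A{\left(-6 + j{\left(Y{\left(-5 \right)} \right)} \right)} = 2383 - 9 = 2374$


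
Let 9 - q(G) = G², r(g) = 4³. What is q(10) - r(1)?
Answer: -155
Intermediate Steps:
r(g) = 64
q(G) = 9 - G²
q(10) - r(1) = (9 - 1*10²) - 1*64 = (9 - 1*100) - 64 = (9 - 100) - 64 = -91 - 64 = -155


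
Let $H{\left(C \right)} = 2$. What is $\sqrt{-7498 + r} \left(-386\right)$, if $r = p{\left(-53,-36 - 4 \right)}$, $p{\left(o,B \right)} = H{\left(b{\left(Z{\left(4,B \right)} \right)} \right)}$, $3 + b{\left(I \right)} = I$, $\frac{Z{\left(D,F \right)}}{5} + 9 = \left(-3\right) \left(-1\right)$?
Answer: $- 772 i \sqrt{1874} \approx - 33420.0 i$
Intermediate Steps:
$Z{\left(D,F \right)} = -30$ ($Z{\left(D,F \right)} = -45 + 5 \left(\left(-3\right) \left(-1\right)\right) = -45 + 5 \cdot 3 = -45 + 15 = -30$)
$b{\left(I \right)} = -3 + I$
$p{\left(o,B \right)} = 2$
$r = 2$
$\sqrt{-7498 + r} \left(-386\right) = \sqrt{-7498 + 2} \left(-386\right) = \sqrt{-7496} \left(-386\right) = 2 i \sqrt{1874} \left(-386\right) = - 772 i \sqrt{1874}$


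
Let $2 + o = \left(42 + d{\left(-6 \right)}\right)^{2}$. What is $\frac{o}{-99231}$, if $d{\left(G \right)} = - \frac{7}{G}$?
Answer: $- \frac{67009}{3572316} \approx -0.018758$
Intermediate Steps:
$o = \frac{67009}{36}$ ($o = -2 + \left(42 - \frac{7}{-6}\right)^{2} = -2 + \left(42 - - \frac{7}{6}\right)^{2} = -2 + \left(42 + \frac{7}{6}\right)^{2} = -2 + \left(\frac{259}{6}\right)^{2} = -2 + \frac{67081}{36} = \frac{67009}{36} \approx 1861.4$)
$\frac{o}{-99231} = \frac{67009}{36 \left(-99231\right)} = \frac{67009}{36} \left(- \frac{1}{99231}\right) = - \frac{67009}{3572316}$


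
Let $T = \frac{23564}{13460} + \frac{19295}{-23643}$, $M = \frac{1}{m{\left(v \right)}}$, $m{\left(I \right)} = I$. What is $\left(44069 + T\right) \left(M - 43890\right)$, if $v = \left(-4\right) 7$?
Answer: $- \frac{4308777042272024753}{2227643460} \approx -1.9342 \cdot 10^{9}$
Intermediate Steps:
$v = -28$
$M = - \frac{1}{28}$ ($M = \frac{1}{-28} = - \frac{1}{28} \approx -0.035714$)
$T = \frac{74353238}{79558695}$ ($T = 23564 \cdot \frac{1}{13460} + 19295 \left(- \frac{1}{23643}\right) = \frac{5891}{3365} - \frac{19295}{23643} = \frac{74353238}{79558695} \approx 0.93457$)
$\left(44069 + T\right) \left(M - 43890\right) = \left(44069 + \frac{74353238}{79558695}\right) \left(- \frac{1}{28} - 43890\right) = \frac{3506146483193}{79558695} \left(- \frac{1228921}{28}\right) = - \frac{4308777042272024753}{2227643460}$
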